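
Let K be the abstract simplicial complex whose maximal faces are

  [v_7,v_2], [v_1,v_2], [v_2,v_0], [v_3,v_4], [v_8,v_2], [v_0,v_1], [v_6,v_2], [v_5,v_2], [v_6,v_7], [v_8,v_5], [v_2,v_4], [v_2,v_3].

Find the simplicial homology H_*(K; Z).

Fix the vertex order v_0 < v_1 < v_2 < v_3 < v_4 < v_5 < v_6 < v_7 < v_8 and write every simplex with vertices in increasing order. Then dim K = 1 and the simplices of K are:

  0-simplices (9): [v_0], [v_1], [v_2], [v_3], [v_4], [v_5], [v_6], [v_7], [v_8]
  1-simplices (12): [v_0,v_1], [v_0,v_2], [v_1,v_2], [v_2,v_3], [v_2,v_4], [v_2,v_5], [v_2,v_6], [v_2,v_7], [v_2,v_8], [v_3,v_4], [v_5,v_8], [v_6,v_7]

so the chain groups are C_0 ≅ Z^9, C_1 ≅ Z^12.

∂_1: C_1 → C_0 is given by ∂[p,q] = [q] − [p]. For instance
  ∂[v_2,v_8] = [v_8] − [v_2].
The 9×12 boundary matrix has rank 8 and Smith normal form diag(1,1,1,1,1,1,1,1).

From H_k ≅ ker(∂_k) / im(∂_{k+1}) we obtain:

  H_0: rank C_0 − rank ∂_1 = 9 − 8 = 1, and the invariant factors of ∂_1 are all 1, so H_0 ≅ Z.
  H_1: rank ker ∂_1 − rank ∂_2 = (12 − 8) − 0 = 4, and there is no ∂_2, so H_1 ≅ Z^4.

As a check, the Euler characteristic is 9 − 12 = -3, which agrees with 1 − 4 = -3.
(K is a triangulation of a wedge of 4 circles.)

H_0 ≅ Z,  H_1 ≅ Z^4.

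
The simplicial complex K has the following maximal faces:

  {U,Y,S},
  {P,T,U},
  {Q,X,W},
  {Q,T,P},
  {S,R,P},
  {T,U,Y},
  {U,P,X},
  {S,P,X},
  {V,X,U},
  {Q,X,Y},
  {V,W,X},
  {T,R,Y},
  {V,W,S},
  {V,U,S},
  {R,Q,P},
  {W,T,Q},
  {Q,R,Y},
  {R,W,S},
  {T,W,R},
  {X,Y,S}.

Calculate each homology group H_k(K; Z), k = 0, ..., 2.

We work with the vertex ordering P < Q < R < S < T < U < V < W < X < Y. The simplices of K, each written with vertices in increasing order, are:

  0-simplices (10): P, Q, R, S, T, U, V, W, X, Y
  1-simplices (30): PQ, PR, PS, PT, PU, PX, QR, QT, QW, QX, QY, RS, RT, RW, RY, SU, SV, SW, SX, SY, TU, TW, TY, UV, UX, UY, VW, VX, WX, XY
  2-simplices (20): PQR, PQT, PRS, PSX, PTU, PUX, QRY, QTW, QWX, QXY, RSW, RTW, RTY, SUV, SUY, SVW, SXY, TUY, UVX, VWX

so the chain groups are C_0 ≅ Z^10, C_1 ≅ Z^30, C_2 ≅ Z^20.

Boundary ∂_1: C_1 → C_0 maps an edge to its endpoints' difference, ∂[p,q] = q − p. For instance
  ∂TU = U − T.
The 10×30 boundary matrix has rank 9 and Smith normal form diag(1,1,1,1,1,1,1,1,1).

Boundary ∂_2: C_2 → C_1 maps a triangle to the signed sum of its edges. For instance
  ∂VWX = WX − VX + VW,
  ∂PRS = RS − PS + PR.
This gives a 30×20 integer matrix of rank 20; reducing to Smith normal form yields diagonal entries (1,1,1,1,1,1,1,1,1,1,1,1,1,1,1,1,1,1,1,2).

From H_k ≅ ker(∂_k) / im(∂_{k+1}) we obtain:

  H_0: rank C_0 − rank ∂_1 = 10 − 9 = 1, and the invariant factors of ∂_1 are all 1, so H_0 = Z.
  H_1: rank ker ∂_1 − rank ∂_2 = (30 − 9) − 20 = 1, and ∂_2 has invariant factor 2 > 1, so H_1 = Z ⊕ Z_2.
  H_2: rank ker ∂_2 − rank ∂_3 = (20 − 20) − 0 = 0, and there is no ∂_3, so H_2 = 0.

As a check, the Euler characteristic is 10 − 30 + 20 = 0, which agrees with 1 − 1 + 0 = 0.

H_0 = Z,  H_1 = Z ⊕ Z_2,  H_2 = 0.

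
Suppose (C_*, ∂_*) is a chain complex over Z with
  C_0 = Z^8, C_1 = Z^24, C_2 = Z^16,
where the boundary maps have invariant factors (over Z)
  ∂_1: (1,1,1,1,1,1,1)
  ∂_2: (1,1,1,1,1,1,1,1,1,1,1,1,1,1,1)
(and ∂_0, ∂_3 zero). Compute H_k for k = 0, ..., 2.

H_0: b_0 = 8 − 0 − 7 = 1; torsion from ∂_1 factors > 1: none. So H_0 ≅ Z.
H_1: b_1 = 24 − 7 − 15 = 2; torsion from ∂_2 factors > 1: none. So H_1 ≅ Z^2.
H_2: b_2 = 16 − 15 − 0 = 1; torsion from ∂_3 factors > 1: none. So H_2 ≅ Z.

H_0 ≅ Z,  H_1 ≅ Z^2,  H_2 ≅ Z.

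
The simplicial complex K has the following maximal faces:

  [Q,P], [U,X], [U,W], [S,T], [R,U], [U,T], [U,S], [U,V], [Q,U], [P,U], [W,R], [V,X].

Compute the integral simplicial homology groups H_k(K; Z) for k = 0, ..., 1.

We work with the vertex ordering P < Q < R < S < T < U < V < W < X. The simplices of K, each written with vertices in increasing order, are:

  0-simplices (9): P, Q, R, S, T, U, V, W, X
  1-simplices (12): PQ, PU, QU, RU, RW, ST, SU, TU, UV, UW, UX, VX

so the chain groups are C_0 ≅ Z^9, C_1 ≅ Z^12.

The boundary map ∂_1: C_1 → C_0 is given by ∂[p,q] = [q] − [p].
As a 9×12 matrix over Z this has rank 8, with invariant factors (1,1,1,1,1,1,1,1).

Now H_k = ker ∂_k / im ∂_{k+1}, so:

  H_0: rank C_0 − rank ∂_1 = 9 − 8 = 1, and the invariant factors of ∂_1 are all 1, so H_0 = Z.
  H_1: rank ker ∂_1 − rank ∂_2 = (12 − 8) − 0 = 4, and there is no ∂_2, so H_1 = Z^4.

As a check, the Euler characteristic is 9 − 12 = -3, which agrees with 1 − 4 = -3.

H_0 = Z,  H_1 = Z^4.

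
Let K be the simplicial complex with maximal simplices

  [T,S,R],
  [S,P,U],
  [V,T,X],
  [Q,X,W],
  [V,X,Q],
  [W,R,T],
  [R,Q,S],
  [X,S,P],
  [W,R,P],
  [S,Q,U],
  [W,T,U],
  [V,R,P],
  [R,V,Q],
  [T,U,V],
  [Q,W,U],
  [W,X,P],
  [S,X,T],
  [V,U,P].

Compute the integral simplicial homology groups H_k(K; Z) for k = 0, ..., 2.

H_0 ≅ Z,  H_1 ≅ Z^2,  H_2 ≅ Z.

K has 9 vertices, 27 edges, 18 triangles.
rank ∂_0 = 0, rank ∂_1 = 8 ⇒ b_0 = 9 − 0 − 8 = 1; all invariant factors of ∂_1 are 1 so no torsion. So H_0 = Z.
rank ∂_1 = 8, rank ∂_2 = 17 ⇒ b_1 = 27 − 8 − 17 = 2; all invariant factors of ∂_2 are 1 so no torsion. So H_1 = Z^2.
rank ∂_2 = 17, rank ∂_3 = 0 ⇒ b_2 = 18 − 17 − 0 = 1. So H_2 = Z.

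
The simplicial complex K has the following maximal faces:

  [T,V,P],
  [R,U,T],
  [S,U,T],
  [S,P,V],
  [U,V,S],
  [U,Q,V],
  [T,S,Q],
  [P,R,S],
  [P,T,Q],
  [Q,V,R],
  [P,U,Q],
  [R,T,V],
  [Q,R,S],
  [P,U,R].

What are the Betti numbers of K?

Order the vertices as P < Q < R < S < T < U < V. Listing each simplex with vertices in this order, K has dimension 2 with simplices:

  0-simplices (7): P, Q, R, S, T, U, V
  1-simplices (21): PQ, PR, PS, PT, PU, PV, QR, QS, QT, QU, QV, RS, RT, RU, RV, ST, SU, SV, TU, TV, UV
  2-simplices (14): PQT, PQU, PRS, PRU, PSV, PTV, QRS, QRV, QST, QUV, RTU, RTV, STU, SUV

so the chain groups are C_0 ≅ Z^7, C_1 ≅ Z^21, C_2 ≅ Z^14.

Boundary ∂_1: C_1 → C_0 is given by ∂[p,q] = [q] − [p]. For instance
  ∂QR = R − Q.
This gives a 7×21 integer matrix of rank 6; reducing to Smith normal form yields diagonal entries (1,1,1,1,1,1).

∂_2: C_2 → C_1 sends each 2-simplex [p,q,r] to [q,r] − [p,r] + [p,q]. For instance
  ∂PSV = SV − PV + PS,
  ∂SUV = UV − SV + SU.
The resulting 21×14 matrix has rank 13, and its Smith normal form has invariant factors (1,1,1,1,1,1,1,1,1,1,1,1,1).

Reading off H_k = ker ∂_k / im ∂_{k+1}:

  H_0: rank C_0 − rank ∂_1 = 7 − 6 = 1, and the invariant factors of ∂_1 are all 1, so H_0 ≅ Z.
  H_1: rank ker ∂_1 − rank ∂_2 = (21 − 6) − 13 = 2, and the invariant factors of ∂_2 are all 1, so H_1 ≅ Z^2.
  H_2: rank ker ∂_2 − rank ∂_3 = (14 − 13) − 0 = 1, and there is no ∂_3, so H_2 ≅ Z.

(K is a triangulation of the torus T^2.)

Hence the Betti numbers are b_0 = 1, b_1 = 2, b_2 = 1.

b_0 = 1, b_1 = 2, b_2 = 1.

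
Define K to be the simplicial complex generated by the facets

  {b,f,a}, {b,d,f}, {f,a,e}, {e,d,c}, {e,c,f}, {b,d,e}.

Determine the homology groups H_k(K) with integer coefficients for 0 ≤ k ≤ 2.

Take the total order a < b < c < d < e < f on the vertex set. Then K (dimension 2) consists of the simplices:

  0-simplices (6): a, b, c, d, e, f
  1-simplices (12): ab, ae, af, bd, be, bf, cd, ce, cf, de, df, ef
  2-simplices (6): abf, aef, bde, bdf, cde, cef

so the chain groups are C_0 ≅ Z^6, C_1 ≅ Z^12, C_2 ≅ Z^6.

Boundary ∂_1: C_1 → C_0 sends each edge [p,q] (with p < q) to q − p.
The 6×12 boundary matrix has rank 5 and Smith normal form diag(1,1,1,1,1).

∂_2: C_2 → C_1 maps a triangle to the signed sum of its edges. For instance
  ∂aef = ef − af + ae,
  ∂bde = de − be + bd.
This gives a 12×6 integer matrix of rank 6; reducing to Smith normal form yields diagonal entries (1,1,1,1,1,1).

Now H_k = ker ∂_k / im ∂_{k+1}, so:

  H_0: rank C_0 − rank ∂_1 = 6 − 5 = 1, and the invariant factors of ∂_1 are all 1, so H_0 = Z.
  H_1: rank ker ∂_1 − rank ∂_2 = (12 − 5) − 6 = 1, and the invariant factors of ∂_2 are all 1, so H_1 = Z.
  H_2: rank ker ∂_2 − rank ∂_3 = (6 − 6) − 0 = 0, and there is no ∂_3, so H_2 = 0.

(K is a triangulation of the cylinder S^1 x I.)

H_0 ≅ Z,  H_1 ≅ Z,  H_2 = 0.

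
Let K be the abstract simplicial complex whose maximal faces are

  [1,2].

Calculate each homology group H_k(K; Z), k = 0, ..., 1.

H_0 = Z,  H_1 = 0.

Fix the vertex order 1 < 2 and write every simplex with vertices in increasing order. Then dim K = 1 and the simplices of K are:

  0-simplices (2): [1], [2]
  1-simplices (1): [1,2]

Hence C_0 ≅ Z^2, C_1 ≅ Z^1.

The boundary map ∂_1: C_1 → C_0 is given by ∂[p,q] = [q] − [p]. For instance
  ∂[1,2] = [2] − [1].
The resulting 2×1 matrix has rank 1, and its Smith normal form has invariant factors (1).

Computing H_k = (kernel of ∂_k) / (image of ∂_{k+1}):

  H_0: rank C_0 − rank ∂_1 = 2 − 1 = 1, and the invariant factors of ∂_1 are all 1, so H_0 ≅ Z.
  H_1: rank ker ∂_1 − rank ∂_2 = (1 − 1) − 0 = 0, and there is no ∂_2, so H_1 ≅ 0.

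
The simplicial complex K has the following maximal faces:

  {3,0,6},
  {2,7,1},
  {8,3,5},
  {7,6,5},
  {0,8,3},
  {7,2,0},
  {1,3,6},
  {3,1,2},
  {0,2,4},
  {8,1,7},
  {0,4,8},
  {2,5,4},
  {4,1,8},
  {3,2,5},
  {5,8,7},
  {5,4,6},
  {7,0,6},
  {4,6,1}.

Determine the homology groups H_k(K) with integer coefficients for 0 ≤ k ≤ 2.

H_0 ≅ Z,  H_1 ≅ Z^2,  H_2 ≅ Z.

Take the total order 0 < 1 < 2 < 3 < 4 < 5 < 6 < 7 < 8 on the vertex set. Then K (dimension 2) consists of the simplices:

  0-simplices (9): [0], [1], [2], [3], [4], [5], [6], [7], [8]
  1-simplices (27): (27 of them)
  2-simplices (18): [0,2,4], [0,2,7], [0,3,6], [0,3,8], [0,4,8], [0,6,7], [1,2,3], [1,2,7], [1,3,6], [1,4,6], [1,4,8], [1,7,8], [2,3,5], [2,4,5], [3,5,8], [4,5,6], [5,6,7], [5,7,8]

so the chain groups are C_0 ≅ Z^9, C_1 ≅ Z^27, C_2 ≅ Z^18.

The boundary map ∂_1: C_1 → C_0 sends each edge [p,q] (with p < q) to q − p. For instance
  ∂[0,6] = [6] − [0].
As a 9×27 matrix over Z this has rank 8, with invariant factors (1,1,1,1,1,1,1,1).

The boundary map ∂_2: C_2 → C_1 acts by ∂[p,q,r] = [q,r] − [p,r] + [p,q]. For instance
  ∂[5,7,8] = [7,8] − [5,8] + [5,7],
  ∂[3,5,8] = [5,8] − [3,8] + [3,5].
This gives a 27×18 integer matrix of rank 17; reducing to Smith normal form yields diagonal entries (1,1,1,1,1,1,1,1,1,1,1,1,1,1,1,1,1).

Now H_k = ker ∂_k / im ∂_{k+1}, so:

  H_0: rank C_0 − rank ∂_1 = 9 − 8 = 1, and the invariant factors of ∂_1 are all 1, so H_0 = Z.
  H_1: rank ker ∂_1 − rank ∂_2 = (27 − 8) − 17 = 2, and the invariant factors of ∂_2 are all 1, so H_1 = Z^2.
  H_2: rank ker ∂_2 − rank ∂_3 = (18 − 17) − 0 = 1, and there is no ∂_3, so H_2 = Z.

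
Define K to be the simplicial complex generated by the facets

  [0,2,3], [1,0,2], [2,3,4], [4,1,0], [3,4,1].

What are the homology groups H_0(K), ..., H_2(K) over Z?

Order the vertices as 0 < 1 < 2 < 3 < 4. Listing each simplex with vertices in this order, K has dimension 2 with simplices:

  0-simplices (5): [0], [1], [2], [3], [4]
  1-simplices (10): [0,1], [0,2], [0,3], [0,4], [1,2], [1,3], [1,4], [2,3], [2,4], [3,4]
  2-simplices (5): [0,1,2], [0,1,4], [0,2,3], [1,3,4], [2,3,4]

so the chain groups are C_0 ≅ Z^5, C_1 ≅ Z^10, C_2 ≅ Z^5.

The boundary map ∂_1: C_1 → C_0 maps an edge to its endpoints' difference, ∂[p,q] = q − p.
As a 5×10 matrix over Z this has rank 4, with invariant factors (1,1,1,1).

Boundary ∂_2: C_2 → C_1 sends each 2-simplex [p,q,r] to [q,r] − [p,r] + [p,q]. For instance
  ∂[2,3,4] = [3,4] − [2,4] + [2,3],
  ∂[0,2,3] = [2,3] − [0,3] + [0,2].
This gives a 10×5 integer matrix of rank 5; reducing to Smith normal form yields diagonal entries (1,1,1,1,1).

From H_k ≅ ker(∂_k) / im(∂_{k+1}) we obtain:

  H_0: rank C_0 − rank ∂_1 = 5 − 4 = 1, and the invariant factors of ∂_1 are all 1, so H_0 ≅ Z.
  H_1: rank ker ∂_1 − rank ∂_2 = (10 − 4) − 5 = 1, and the invariant factors of ∂_2 are all 1, so H_1 ≅ Z.
  H_2: rank ker ∂_2 − rank ∂_3 = (5 − 5) − 0 = 0, and there is no ∂_3, so H_2 ≅ 0.

As a check, the Euler characteristic is 5 − 10 + 5 = 0, which agrees with 1 − 1 + 0 = 0.
(K is a triangulation of the Möbius band.)

H_0 ≅ Z,  H_1 ≅ Z,  H_2 = 0.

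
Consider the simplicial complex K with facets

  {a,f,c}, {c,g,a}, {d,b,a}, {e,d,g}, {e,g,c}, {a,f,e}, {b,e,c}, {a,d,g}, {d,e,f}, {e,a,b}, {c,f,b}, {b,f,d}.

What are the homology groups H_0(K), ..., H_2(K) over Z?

H_0 = Z,  H_1 = Z/2,  H_2 = 0.

We work with the vertex ordering a < b < c < d < e < f < g. The simplices of K, each written with vertices in increasing order, are:

  0-simplices (7): a, b, c, d, e, f, g
  1-simplices (18): ab, ac, ad, ae, af, ag, bc, bd, be, bf, ce, cf, cg, de, df, dg, ef, eg
  2-simplices (12): abd, abe, acf, acg, adg, aef, bce, bcf, bdf, ceg, def, deg

so the chain groups are C_0 ≅ Z^7, C_1 ≅ Z^18, C_2 ≅ Z^12.

Boundary ∂_1: C_1 → C_0 sends each edge [p,q] (with p < q) to q − p.
The 7×18 boundary matrix has rank 6 and Smith normal form diag(1,1,1,1,1,1).

∂_2: C_2 → C_1 maps a triangle to the signed sum of its edges. For instance
  ∂adg = dg − ag + ad,
  ∂def = ef − df + de.
As a 18×12 matrix over Z this has rank 12, with invariant factors (1,1,1,1,1,1,1,1,1,1,1,2).

Computing H_k = (kernel of ∂_k) / (image of ∂_{k+1}):

  H_0: rank C_0 − rank ∂_1 = 7 − 6 = 1, and the invariant factors of ∂_1 are all 1, so H_0 ≅ Z.
  H_1: rank ker ∂_1 − rank ∂_2 = (18 − 6) − 12 = 0, and ∂_2 has invariant factor 2 > 1, so H_1 ≅ Z/2.
  H_2: rank ker ∂_2 − rank ∂_3 = (12 − 12) − 0 = 0, and there is no ∂_3, so H_2 ≅ 0.

(K is a triangulation of the real projective plane RP^2.)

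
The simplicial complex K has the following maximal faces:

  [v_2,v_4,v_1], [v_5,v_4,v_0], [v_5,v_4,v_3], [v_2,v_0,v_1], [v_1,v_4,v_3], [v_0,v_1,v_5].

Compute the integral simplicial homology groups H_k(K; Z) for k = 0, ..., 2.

Order the vertices as v_0 < v_1 < v_2 < v_3 < v_4 < v_5. Listing each simplex with vertices in this order, K has dimension 2 with simplices:

  0-simplices (6): [v_0], [v_1], [v_2], [v_3], [v_4], [v_5]
  1-simplices (12): [v_0,v_1], [v_0,v_2], [v_0,v_4], [v_0,v_5], [v_1,v_2], [v_1,v_3], [v_1,v_4], [v_1,v_5], [v_2,v_4], [v_3,v_4], [v_3,v_5], [v_4,v_5]
  2-simplices (6): [v_0,v_1,v_2], [v_0,v_1,v_5], [v_0,v_4,v_5], [v_1,v_2,v_4], [v_1,v_3,v_4], [v_3,v_4,v_5]

so the chain groups are C_0 ≅ Z^6, C_1 ≅ Z^12, C_2 ≅ Z^6.

Boundary ∂_1: C_1 → C_0 maps an edge to its endpoints' difference, ∂[p,q] = q − p. For instance
  ∂[v_0,v_2] = [v_2] − [v_0].
This gives a 6×12 integer matrix of rank 5; reducing to Smith normal form yields diagonal entries (1,1,1,1,1).

∂_2: C_2 → C_1 sends each 2-simplex [p,q,r] to [q,r] − [p,r] + [p,q]. For instance
  ∂[v_0,v_1,v_2] = [v_1,v_2] − [v_0,v_2] + [v_0,v_1],
  ∂[v_3,v_4,v_5] = [v_4,v_5] − [v_3,v_5] + [v_3,v_4].
This gives a 12×6 integer matrix of rank 6; reducing to Smith normal form yields diagonal entries (1,1,1,1,1,1).

Now H_k = ker ∂_k / im ∂_{k+1}, so:

  H_0: rank C_0 − rank ∂_1 = 6 − 5 = 1, and the invariant factors of ∂_1 are all 1, so H_0 ≅ Z.
  H_1: rank ker ∂_1 − rank ∂_2 = (12 − 5) − 6 = 1, and the invariant factors of ∂_2 are all 1, so H_1 ≅ Z.
  H_2: rank ker ∂_2 − rank ∂_3 = (6 − 6) − 0 = 0, and there is no ∂_3, so H_2 ≅ 0.

As a check, the Euler characteristic is 6 − 12 + 6 = 0, which agrees with 1 − 1 + 0 = 0.

H_0 = Z,  H_1 = Z,  H_2 = 0.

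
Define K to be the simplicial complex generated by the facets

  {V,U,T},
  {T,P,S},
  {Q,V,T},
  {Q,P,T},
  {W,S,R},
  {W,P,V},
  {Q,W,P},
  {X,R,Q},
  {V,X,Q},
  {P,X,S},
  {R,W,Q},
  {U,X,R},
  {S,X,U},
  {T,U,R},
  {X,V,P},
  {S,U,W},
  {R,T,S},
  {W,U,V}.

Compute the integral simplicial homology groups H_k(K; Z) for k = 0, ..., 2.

H_0 ≅ Z,  H_1 ≅ Z ⊕ Z/2Z,  H_2 = 0.

Take the total order P < Q < R < S < T < U < V < W < X on the vertex set. Then K (dimension 2) consists of the simplices:

  0-simplices (9): P, Q, R, S, T, U, V, W, X
  1-simplices (27): PQ, PS, PT, PV, PW, PX, QR, QT, QV, QW, QX, RS, RT, RU, RW, RX, ST, SU, SW, SX, TU, TV, UV, UW, UX, VW, VX
  2-simplices (18): PQT, PQW, PST, PSX, PVW, PVX, QRW, QRX, QTV, QVX, RST, RSW, RTU, RUX, SUW, SUX, TUV, UVW

Hence C_0 ≅ Z^9, C_1 ≅ Z^27, C_2 ≅ Z^18.

The boundary map ∂_1: C_1 → C_0 is given by ∂[p,q] = [q] − [p]. For instance
  ∂SW = W − S.
This gives a 9×27 integer matrix of rank 8; reducing to Smith normal form yields diagonal entries (1,1,1,1,1,1,1,1).

Boundary ∂_2: C_2 → C_1 sends each 2-simplex [p,q,r] to [q,r] − [p,r] + [p,q]. For instance
  ∂SUX = UX − SX + SU,
  ∂PVW = VW − PW + PV.
This gives a 27×18 integer matrix of rank 18; reducing to Smith normal form yields diagonal entries (1,1,1,1,1,1,1,1,1,1,1,1,1,1,1,1,1,2).

Now H_k = ker ∂_k / im ∂_{k+1}, so:

  H_0: rank C_0 − rank ∂_1 = 9 − 8 = 1, and the invariant factors of ∂_1 are all 1, so H_0 ≅ Z.
  H_1: rank ker ∂_1 − rank ∂_2 = (27 − 8) − 18 = 1, and ∂_2 has invariant factor 2 > 1, so H_1 ≅ Z ⊕ Z/2Z.
  H_2: rank ker ∂_2 − rank ∂_3 = (18 − 18) − 0 = 0, and there is no ∂_3, so H_2 ≅ 0.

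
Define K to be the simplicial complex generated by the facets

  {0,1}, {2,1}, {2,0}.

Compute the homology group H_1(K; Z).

We work with the vertex ordering 0 < 1 < 2. The simplices of K, each written with vertices in increasing order, are:

  0-simplices (3): [0], [1], [2]
  1-simplices (3): [0,1], [0,2], [1,2]

so the chain groups are C_0 ≅ Z^3, C_1 ≅ Z^3.

Boundary ∂_1: C_1 → C_0 sends each edge [p,q] (with p < q) to q − p. For instance
  ∂[0,2] = [2] − [0].
The resulting 3×3 matrix has rank 2, and its Smith normal form has invariant factors (1,1).

From H_k ≅ ker(∂_k) / im(∂_{k+1}) we obtain:

  H_1: rank ker ∂_1 − rank ∂_2 = (3 − 2) − 0 = 1, and there is no ∂_2, so H_1 = Z.

(K is a triangulation of the circle S^1.)

H_1 ≅ Z.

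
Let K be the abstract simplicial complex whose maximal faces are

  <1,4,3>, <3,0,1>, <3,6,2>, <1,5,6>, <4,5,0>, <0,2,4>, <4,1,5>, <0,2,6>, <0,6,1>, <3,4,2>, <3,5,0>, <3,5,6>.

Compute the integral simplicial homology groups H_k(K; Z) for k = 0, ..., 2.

Order the vertices as 0 < 1 < 2 < 3 < 4 < 5 < 6. Listing each simplex with vertices in this order, K has dimension 2 with simplices:

  0-simplices (7): [0], [1], [2], [3], [4], [5], [6]
  1-simplices (18): [0,1], [0,2], [0,3], [0,4], [0,5], [0,6], [1,3], [1,4], [1,5], [1,6], [2,3], [2,4], [2,6], [3,4], [3,5], [3,6], [4,5], [5,6]
  2-simplices (12): [0,1,3], [0,1,6], [0,2,4], [0,2,6], [0,3,5], [0,4,5], [1,3,4], [1,4,5], [1,5,6], [2,3,4], [2,3,6], [3,5,6]

so the chain groups are C_0 ≅ Z^7, C_1 ≅ Z^18, C_2 ≅ Z^12.

Boundary ∂_1: C_1 → C_0 sends each edge [p,q] (with p < q) to q − p. For instance
  ∂[0,2] = [2] − [0].
As a 7×18 matrix over Z this has rank 6, with invariant factors (1,1,1,1,1,1).

∂_2: C_2 → C_1 maps a triangle to the signed sum of its edges. For instance
  ∂[3,5,6] = [5,6] − [3,6] + [3,5],
  ∂[0,2,4] = [2,4] − [0,4] + [0,2].
As a 18×12 matrix over Z this has rank 12, with invariant factors (1,1,1,1,1,1,1,1,1,1,1,2).

Reading off H_k = ker ∂_k / im ∂_{k+1}:

  H_0: rank C_0 − rank ∂_1 = 7 − 6 = 1, and the invariant factors of ∂_1 are all 1, so H_0 = Z.
  H_1: rank ker ∂_1 − rank ∂_2 = (18 − 6) − 12 = 0, and ∂_2 has invariant factor 2 > 1, so H_1 = Z_2.
  H_2: rank ker ∂_2 − rank ∂_3 = (12 − 12) − 0 = 0, and there is no ∂_3, so H_2 = 0.

As a check, the Euler characteristic is 7 − 18 + 12 = 1, which agrees with 1 − 0 + 0 = 1.

H_0 ≅ Z,  H_1 ≅ Z_2,  H_2 = 0.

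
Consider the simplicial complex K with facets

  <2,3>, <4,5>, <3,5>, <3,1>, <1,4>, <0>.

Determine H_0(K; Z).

H_0 ≅ Z^2.

We work with the vertex ordering 0 < 1 < 2 < 3 < 4 < 5. The simplices of K, each written with vertices in increasing order, are:

  0-simplices (6): [0], [1], [2], [3], [4], [5]
  1-simplices (5): [1,3], [1,4], [2,3], [3,5], [4,5]

Hence C_0 ≅ Z^6, C_1 ≅ Z^5.

The boundary map ∂_1: C_1 → C_0 sends each edge [p,q] (with p < q) to q − p.
As a 6×5 matrix over Z this has rank 4, with invariant factors (1,1,1,1).

Computing H_k = (kernel of ∂_k) / (image of ∂_{k+1}):

  H_0: rank C_0 − rank ∂_1 = 6 − 4 = 2, and the invariant factors of ∂_1 are all 1, so H_0 = Z^2.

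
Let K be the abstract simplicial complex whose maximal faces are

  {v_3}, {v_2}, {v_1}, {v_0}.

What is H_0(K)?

Take the total order v_0 < v_1 < v_2 < v_3 on the vertex set. Then K (dimension 0) consists of the simplices:

  0-simplices (4): [v_0], [v_1], [v_2], [v_3]

so the chain groups are C_0 ≅ Z^4.

Reading off H_k = ker ∂_k / im ∂_{k+1}:

  H_0: rank C_0 − rank ∂_1 = 4 − 0 = 4, and there is no ∂_1, so H_0 ≅ Z^4.

H_0 = Z^4.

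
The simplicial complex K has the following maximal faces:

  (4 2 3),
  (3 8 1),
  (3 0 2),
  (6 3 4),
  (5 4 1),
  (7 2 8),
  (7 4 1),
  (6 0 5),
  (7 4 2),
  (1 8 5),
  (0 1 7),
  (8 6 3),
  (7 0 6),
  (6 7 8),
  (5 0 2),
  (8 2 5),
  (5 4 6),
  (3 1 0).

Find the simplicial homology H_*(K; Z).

H_0 = Z,  H_1 = Z^2,  H_2 = Z.

We work with the vertex ordering 0 < 1 < 2 < 3 < 4 < 5 < 6 < 7 < 8. The simplices of K, each written with vertices in increasing order, are:

  0-simplices (9): [0], [1], [2], [3], [4], [5], [6], [7], [8]
  1-simplices (27): (27 of them)
  2-simplices (18): [0,1,3], [0,1,7], [0,2,3], [0,2,5], [0,5,6], [0,6,7], [1,3,8], [1,4,5], [1,4,7], [1,5,8], [2,3,4], [2,4,7], [2,5,8], [2,7,8], [3,4,6], [3,6,8], [4,5,6], [6,7,8]

so the chain groups are C_0 ≅ Z^9, C_1 ≅ Z^27, C_2 ≅ Z^18.

The boundary map ∂_1: C_1 → C_0 sends each edge [p,q] (with p < q) to q − p. For instance
  ∂[0,6] = [6] − [0].
This gives a 9×27 integer matrix of rank 8; reducing to Smith normal form yields diagonal entries (1,1,1,1,1,1,1,1).

Boundary ∂_2: C_2 → C_1 maps a triangle to the signed sum of its edges. For instance
  ∂[1,4,5] = [4,5] − [1,5] + [1,4],
  ∂[0,2,3] = [2,3] − [0,3] + [0,2].
The resulting 27×18 matrix has rank 17, and its Smith normal form has invariant factors (1,1,1,1,1,1,1,1,1,1,1,1,1,1,1,1,1).

Computing H_k = (kernel of ∂_k) / (image of ∂_{k+1}):

  H_0: rank C_0 − rank ∂_1 = 9 − 8 = 1, and the invariant factors of ∂_1 are all 1, so H_0 ≅ Z.
  H_1: rank ker ∂_1 − rank ∂_2 = (27 − 8) − 17 = 2, and the invariant factors of ∂_2 are all 1, so H_1 ≅ Z^2.
  H_2: rank ker ∂_2 − rank ∂_3 = (18 − 17) − 0 = 1, and there is no ∂_3, so H_2 ≅ Z.

As a check, the Euler characteristic is 9 − 27 + 18 = 0, which agrees with 1 − 2 + 1 = 0.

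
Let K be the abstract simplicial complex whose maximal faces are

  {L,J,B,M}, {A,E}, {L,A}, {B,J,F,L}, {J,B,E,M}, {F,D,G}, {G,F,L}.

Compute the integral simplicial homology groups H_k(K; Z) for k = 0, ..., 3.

H_0 = Z,  H_1 = Z,  H_2 = 0,  H_3 = 0.

Fix the vertex order A < B < D < E < F < G < J < L < M and write every simplex with vertices in increasing order. Then dim K = 3 and the simplices of K are:

  0-simplices (9): A, B, D, E, F, G, J, L, M
  1-simplices (18): AE, AL, BE, BF, BJ, BL, BM, DF, DG, EJ, EM, FG, FJ, FL, GL, JL, JM, LM
  2-simplices (12): BEJ, BEM, BFJ, BFL, BJL, BJM, BLM, DFG, EJM, FGL, FJL, JLM
  3-simplices (3): BEJM, BFJL, BJLM

Hence C_0 ≅ Z^9, C_1 ≅ Z^18, C_2 ≅ Z^12, C_3 ≅ Z^3.

Boundary ∂_1: C_1 → C_0 sends each edge [p,q] (with p < q) to q − p. For instance
  ∂DF = F − D.
The resulting 9×18 matrix has rank 8, and its Smith normal form has invariant factors (1,1,1,1,1,1,1,1).

The boundary map ∂_2: C_2 → C_1 acts by ∂[p,q,r] = [q,r] − [p,r] + [p,q]. For instance
  ∂FGL = GL − FL + FG,
  ∂BEJ = EJ − BJ + BE.
The 18×12 boundary matrix has rank 9 and Smith normal form diag(1,1,1,1,1,1,1,1,1).

The boundary map ∂_3: C_3 → C_2 sends each 3-simplex σ to the alternating sum Σ_i (−1)^i (σ with its i-th vertex removed). For instance
  ∂BFJL = FJL − BJL + BFL − BFJ,
  ∂BEJM = EJM − BJM + BEM − BEJ.
The resulting 12×3 matrix has rank 3, and its Smith normal form has invariant factors (1,1,1).

Now H_k = ker ∂_k / im ∂_{k+1}, so:

  H_0: rank C_0 − rank ∂_1 = 9 − 8 = 1, and the invariant factors of ∂_1 are all 1, so H_0 = Z.
  H_1: rank ker ∂_1 − rank ∂_2 = (18 − 8) − 9 = 1, and the invariant factors of ∂_2 are all 1, so H_1 = Z.
  H_2: rank ker ∂_2 − rank ∂_3 = (12 − 9) − 3 = 0, and the invariant factors of ∂_3 are all 1, so H_2 = 0.
  H_3: rank ker ∂_3 − rank ∂_4 = (3 − 3) − 0 = 0, and there is no ∂_4, so H_3 = 0.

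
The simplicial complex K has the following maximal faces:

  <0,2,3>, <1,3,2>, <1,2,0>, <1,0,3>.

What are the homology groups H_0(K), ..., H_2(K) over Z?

H_0 ≅ Z,  H_1 = 0,  H_2 ≅ Z.

Fix the vertex order 0 < 1 < 2 < 3 and write every simplex with vertices in increasing order. Then dim K = 2 and the simplices of K are:

  0-simplices (4): [0], [1], [2], [3]
  1-simplices (6): [0,1], [0,2], [0,3], [1,2], [1,3], [2,3]
  2-simplices (4): [0,1,2], [0,1,3], [0,2,3], [1,2,3]

giving chain groups C_0 ≅ Z^4, C_1 ≅ Z^6, C_2 ≅ Z^4.

Boundary ∂_1: C_1 → C_0 sends each edge [p,q] (with p < q) to q − p. For instance
  ∂[1,2] = [2] − [1].
This gives a 4×6 integer matrix of rank 3; reducing to Smith normal form yields diagonal entries (1,1,1).

The boundary map ∂_2: C_2 → C_1 maps a triangle to the signed sum of its edges. For instance
  ∂[0,2,3] = [2,3] − [0,3] + [0,2],
  ∂[0,1,3] = [1,3] − [0,3] + [0,1].
The resulting 6×4 matrix has rank 3, and its Smith normal form has invariant factors (1,1,1).

Now H_k = ker ∂_k / im ∂_{k+1}, so:

  H_0: rank C_0 − rank ∂_1 = 4 − 3 = 1, and the invariant factors of ∂_1 are all 1, so H_0 = Z.
  H_1: rank ker ∂_1 − rank ∂_2 = (6 − 3) − 3 = 0, and the invariant factors of ∂_2 are all 1, so H_1 = 0.
  H_2: rank ker ∂_2 − rank ∂_3 = (4 − 3) − 0 = 1, and there is no ∂_3, so H_2 = Z.

As a check, the Euler characteristic is 4 − 6 + 4 = 2, which agrees with 1 − 0 + 1 = 2.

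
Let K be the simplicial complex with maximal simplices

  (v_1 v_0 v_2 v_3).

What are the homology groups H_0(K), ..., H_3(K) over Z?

Order the vertices as v_0 < v_1 < v_2 < v_3. Listing each simplex with vertices in this order, K has dimension 3 with simplices:

  0-simplices (4): [v_0], [v_1], [v_2], [v_3]
  1-simplices (6): [v_0,v_1], [v_0,v_2], [v_0,v_3], [v_1,v_2], [v_1,v_3], [v_2,v_3]
  2-simplices (4): [v_0,v_1,v_2], [v_0,v_1,v_3], [v_0,v_2,v_3], [v_1,v_2,v_3]
  3-simplices (1): [v_0,v_1,v_2,v_3]

giving chain groups C_0 ≅ Z^4, C_1 ≅ Z^6, C_2 ≅ Z^4, C_3 ≅ Z^1.

∂_1: C_1 → C_0 sends each edge [p,q] (with p < q) to q − p.
The 4×6 boundary matrix has rank 3 and Smith normal form diag(1,1,1).

The boundary map ∂_2: C_2 → C_1 maps a triangle to the signed sum of its edges. For instance
  ∂[v_0,v_1,v_3] = [v_1,v_3] − [v_0,v_3] + [v_0,v_1],
  ∂[v_0,v_2,v_3] = [v_2,v_3] − [v_0,v_3] + [v_0,v_2].
The resulting 6×4 matrix has rank 3, and its Smith normal form has invariant factors (1,1,1).

The boundary map ∂_3: C_3 → C_2 sends each 3-simplex σ to the alternating sum Σ_i (−1)^i (σ with its i-th vertex removed). For instance
  ∂[v_0,v_1,v_2,v_3] = [v_1,v_2,v_3] − [v_0,v_2,v_3] + [v_0,v_1,v_3] − [v_0,v_1,v_2].
The 4×1 boundary matrix has rank 1 and Smith normal form diag(1).

Now H_k = ker ∂_k / im ∂_{k+1}, so:

  H_0: rank C_0 − rank ∂_1 = 4 − 3 = 1, and the invariant factors of ∂_1 are all 1, so H_0 = Z.
  H_1: rank ker ∂_1 − rank ∂_2 = (6 − 3) − 3 = 0, and the invariant factors of ∂_2 are all 1, so H_1 = 0.
  H_2: rank ker ∂_2 − rank ∂_3 = (4 − 3) − 1 = 0, and the invariant factors of ∂_3 are all 1, so H_2 = 0.
  H_3: rank ker ∂_3 − rank ∂_4 = (1 − 1) − 0 = 0, and there is no ∂_4, so H_3 = 0.

(K is a triangulation of the 3-simplex.)

H_0 ≅ Z,  H_1 = 0,  H_2 = 0,  H_3 = 0.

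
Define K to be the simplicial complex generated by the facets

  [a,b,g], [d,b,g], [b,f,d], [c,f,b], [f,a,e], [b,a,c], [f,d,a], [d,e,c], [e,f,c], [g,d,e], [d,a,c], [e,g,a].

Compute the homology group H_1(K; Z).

H_1 = Z/2Z.

Order the vertices as a < b < c < d < e < f < g. Listing each simplex with vertices in this order, K has dimension 2 with simplices:

  0-simplices (7): a, b, c, d, e, f, g
  1-simplices (18): ab, ac, ad, ae, af, ag, bc, bd, bf, bg, cd, ce, cf, de, df, dg, ef, eg
  2-simplices (12): abc, abg, acd, adf, aef, aeg, bcf, bdf, bdg, cde, cef, deg

giving chain groups C_0 ≅ Z^7, C_1 ≅ Z^18, C_2 ≅ Z^12.

∂_1: C_1 → C_0 is given by ∂[p,q] = [q] − [p]. For instance
  ∂ce = e − c.
The 7×18 boundary matrix has rank 6 and Smith normal form diag(1,1,1,1,1,1).

∂_2: C_2 → C_1 maps a triangle to the signed sum of its edges. For instance
  ∂bcf = cf − bf + bc,
  ∂bdg = dg − bg + bd.
This gives a 18×12 integer matrix of rank 12; reducing to Smith normal form yields diagonal entries (1,1,1,1,1,1,1,1,1,1,1,2).

Reading off H_k = ker ∂_k / im ∂_{k+1}:

  H_1: rank ker ∂_1 − rank ∂_2 = (18 − 6) − 12 = 0, and ∂_2 has invariant factor 2 > 1, so H_1 = Z/2Z.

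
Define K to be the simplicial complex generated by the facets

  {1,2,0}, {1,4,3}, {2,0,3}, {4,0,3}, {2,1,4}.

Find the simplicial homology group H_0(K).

H_0 ≅ Z.

Take the total order 0 < 1 < 2 < 3 < 4 on the vertex set. Then K (dimension 2) consists of the simplices:

  0-simplices (5): [0], [1], [2], [3], [4]
  1-simplices (10): [0,1], [0,2], [0,3], [0,4], [1,2], [1,3], [1,4], [2,3], [2,4], [3,4]
  2-simplices (5): [0,1,2], [0,2,3], [0,3,4], [1,2,4], [1,3,4]

Hence C_0 ≅ Z^5, C_1 ≅ Z^10, C_2 ≅ Z^5.

The boundary map ∂_1: C_1 → C_0 sends each edge [p,q] (with p < q) to q − p. For instance
  ∂[2,4] = [4] − [2].
The resulting 5×10 matrix has rank 4, and its Smith normal form has invariant factors (1,1,1,1).

∂_2: C_2 → C_1 acts by ∂[p,q,r] = [q,r] − [p,r] + [p,q]. For instance
  ∂[1,2,4] = [2,4] − [1,4] + [1,2],
  ∂[1,3,4] = [3,4] − [1,4] + [1,3].
The resulting 10×5 matrix has rank 5, and its Smith normal form has invariant factors (1,1,1,1,1).

Now H_k = ker ∂_k / im ∂_{k+1}, so:

  H_0: rank C_0 − rank ∂_1 = 5 − 4 = 1, and the invariant factors of ∂_1 are all 1, so H_0 ≅ Z.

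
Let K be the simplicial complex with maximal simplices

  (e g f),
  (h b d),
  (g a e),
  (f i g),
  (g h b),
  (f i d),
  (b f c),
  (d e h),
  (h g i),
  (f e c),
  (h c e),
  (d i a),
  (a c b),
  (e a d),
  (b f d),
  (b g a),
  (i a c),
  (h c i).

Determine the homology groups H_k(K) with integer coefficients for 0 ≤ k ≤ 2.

We work with the vertex ordering a < b < c < d < e < f < g < h < i. The simplices of K, each written with vertices in increasing order, are:

  0-simplices (9): a, b, c, d, e, f, g, h, i
  1-simplices (27): ab, ac, ad, ae, ag, ai, bc, bd, bf, bg, bh, ce, cf, ch, ci, de, df, dh, di, ef, eg, eh, fg, fi, gh, gi, hi
  2-simplices (18): abc, abg, aci, ade, adi, aeg, bcf, bdf, bdh, bgh, cef, ceh, chi, deh, dfi, efg, fgi, ghi

so the chain groups are C_0 ≅ Z^9, C_1 ≅ Z^27, C_2 ≅ Z^18.

Boundary ∂_1: C_1 → C_0 is given by ∂[p,q] = [q] − [p]. For instance
  ∂gh = h − g.
The resulting 9×27 matrix has rank 8, and its Smith normal form has invariant factors (1,1,1,1,1,1,1,1).

Boundary ∂_2: C_2 → C_1 sends each 2-simplex [p,q,r] to [q,r] − [p,r] + [p,q]. For instance
  ∂bgh = gh − bh + bg,
  ∂aci = ci − ai + ac.
This gives a 27×18 integer matrix of rank 17; reducing to Smith normal form yields diagonal entries (1,1,1,1,1,1,1,1,1,1,1,1,1,1,1,1,1).

Reading off H_k = ker ∂_k / im ∂_{k+1}:

  H_0: rank C_0 − rank ∂_1 = 9 − 8 = 1, and the invariant factors of ∂_1 are all 1, so H_0 ≅ Z.
  H_1: rank ker ∂_1 − rank ∂_2 = (27 − 8) − 17 = 2, and the invariant factors of ∂_2 are all 1, so H_1 ≅ Z^2.
  H_2: rank ker ∂_2 − rank ∂_3 = (18 − 17) − 0 = 1, and there is no ∂_3, so H_2 ≅ Z.

As a check, the Euler characteristic is 9 − 27 + 18 = 0, which agrees with 1 − 2 + 1 = 0.

H_0 = Z,  H_1 = Z^2,  H_2 = Z.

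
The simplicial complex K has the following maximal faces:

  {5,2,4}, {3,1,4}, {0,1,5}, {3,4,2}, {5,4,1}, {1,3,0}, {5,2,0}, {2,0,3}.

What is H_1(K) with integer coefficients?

Order the vertices as 0 < 1 < 2 < 3 < 4 < 5. Listing each simplex with vertices in this order, K has dimension 2 with simplices:

  0-simplices (6): [0], [1], [2], [3], [4], [5]
  1-simplices (12): [0,1], [0,2], [0,3], [0,5], [1,3], [1,4], [1,5], [2,3], [2,4], [2,5], [3,4], [4,5]
  2-simplices (8): [0,1,3], [0,1,5], [0,2,3], [0,2,5], [1,3,4], [1,4,5], [2,3,4], [2,4,5]

so the chain groups are C_0 ≅ Z^6, C_1 ≅ Z^12, C_2 ≅ Z^8.

Boundary ∂_1: C_1 → C_0 is given by ∂[p,q] = [q] − [p].
The resulting 6×12 matrix has rank 5, and its Smith normal form has invariant factors (1,1,1,1,1).

The boundary map ∂_2: C_2 → C_1 sends each 2-simplex [p,q,r] to [q,r] − [p,r] + [p,q]. For instance
  ∂[2,4,5] = [4,5] − [2,5] + [2,4],
  ∂[1,3,4] = [3,4] − [1,4] + [1,3].
As a 12×8 matrix over Z this has rank 7, with invariant factors (1,1,1,1,1,1,1).

From H_k ≅ ker(∂_k) / im(∂_{k+1}) we obtain:

  H_1: rank ker ∂_1 − rank ∂_2 = (12 − 5) − 7 = 0, and the invariant factors of ∂_2 are all 1, so H_1 ≅ 0.

H_1 ≅ 0.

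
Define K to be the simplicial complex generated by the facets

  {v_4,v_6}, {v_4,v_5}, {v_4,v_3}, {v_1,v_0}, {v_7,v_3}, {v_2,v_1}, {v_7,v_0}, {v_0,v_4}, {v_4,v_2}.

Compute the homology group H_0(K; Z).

Take the total order v_0 < v_1 < v_2 < v_3 < v_4 < v_5 < v_6 < v_7 on the vertex set. Then K (dimension 1) consists of the simplices:

  0-simplices (8): [v_0], [v_1], [v_2], [v_3], [v_4], [v_5], [v_6], [v_7]
  1-simplices (9): [v_0,v_1], [v_0,v_4], [v_0,v_7], [v_1,v_2], [v_2,v_4], [v_3,v_4], [v_3,v_7], [v_4,v_5], [v_4,v_6]

so the chain groups are C_0 ≅ Z^8, C_1 ≅ Z^9.

∂_1: C_1 → C_0 is given by ∂[p,q] = [q] − [p]. For instance
  ∂[v_0,v_7] = [v_7] − [v_0].
This gives a 8×9 integer matrix of rank 7; reducing to Smith normal form yields diagonal entries (1,1,1,1,1,1,1).

Now H_k = ker ∂_k / im ∂_{k+1}, so:

  H_0: rank C_0 − rank ∂_1 = 8 − 7 = 1, and the invariant factors of ∂_1 are all 1, so H_0 = Z.

H_0 ≅ Z.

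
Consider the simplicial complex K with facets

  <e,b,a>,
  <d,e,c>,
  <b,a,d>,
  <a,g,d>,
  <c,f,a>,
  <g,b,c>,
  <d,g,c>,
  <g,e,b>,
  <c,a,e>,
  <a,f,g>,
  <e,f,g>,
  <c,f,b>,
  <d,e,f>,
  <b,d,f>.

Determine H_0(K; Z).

H_0 ≅ Z.

Fix the vertex order a < b < c < d < e < f < g and write every simplex with vertices in increasing order. Then dim K = 2 and the simplices of K are:

  0-simplices (7): a, b, c, d, e, f, g
  1-simplices (21): ab, ac, ad, ae, af, ag, bc, bd, be, bf, bg, cd, ce, cf, cg, de, df, dg, ef, eg, fg
  2-simplices (14): abd, abe, ace, acf, adg, afg, bcf, bcg, bdf, beg, cde, cdg, def, efg

so the chain groups are C_0 ≅ Z^7, C_1 ≅ Z^21, C_2 ≅ Z^14.

∂_1: C_1 → C_0 sends each edge [p,q] (with p < q) to q − p.
The 7×21 boundary matrix has rank 6 and Smith normal form diag(1,1,1,1,1,1).

The boundary map ∂_2: C_2 → C_1 maps a triangle to the signed sum of its edges. For instance
  ∂afg = fg − ag + af,
  ∂abe = be − ae + ab.
The resulting 21×14 matrix has rank 13, and its Smith normal form has invariant factors (1,1,1,1,1,1,1,1,1,1,1,1,1).

Computing H_k = (kernel of ∂_k) / (image of ∂_{k+1}):

  H_0: rank C_0 − rank ∂_1 = 7 − 6 = 1, and the invariant factors of ∂_1 are all 1, so H_0 ≅ Z.

(K is a triangulation of the torus T^2.)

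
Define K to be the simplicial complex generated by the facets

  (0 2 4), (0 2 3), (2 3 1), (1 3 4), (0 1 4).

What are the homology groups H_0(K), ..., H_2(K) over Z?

H_0 ≅ Z,  H_1 ≅ Z,  H_2 = 0.

We work with the vertex ordering 0 < 1 < 2 < 3 < 4. The simplices of K, each written with vertices in increasing order, are:

  0-simplices (5): [0], [1], [2], [3], [4]
  1-simplices (10): [0,1], [0,2], [0,3], [0,4], [1,2], [1,3], [1,4], [2,3], [2,4], [3,4]
  2-simplices (5): [0,1,4], [0,2,3], [0,2,4], [1,2,3], [1,3,4]

Hence C_0 ≅ Z^5, C_1 ≅ Z^10, C_2 ≅ Z^5.

∂_1: C_1 → C_0 maps an edge to its endpoints' difference, ∂[p,q] = q − p. For instance
  ∂[0,1] = [1] − [0].
This gives a 5×10 integer matrix of rank 4; reducing to Smith normal form yields diagonal entries (1,1,1,1).

Boundary ∂_2: C_2 → C_1 acts by ∂[p,q,r] = [q,r] − [p,r] + [p,q]. For instance
  ∂[0,2,4] = [2,4] − [0,4] + [0,2],
  ∂[1,2,3] = [2,3] − [1,3] + [1,2].
The resulting 10×5 matrix has rank 5, and its Smith normal form has invariant factors (1,1,1,1,1).

From H_k ≅ ker(∂_k) / im(∂_{k+1}) we obtain:

  H_0: rank C_0 − rank ∂_1 = 5 − 4 = 1, and the invariant factors of ∂_1 are all 1, so H_0 = Z.
  H_1: rank ker ∂_1 − rank ∂_2 = (10 − 4) − 5 = 1, and the invariant factors of ∂_2 are all 1, so H_1 = Z.
  H_2: rank ker ∂_2 − rank ∂_3 = (5 − 5) − 0 = 0, and there is no ∂_3, so H_2 = 0.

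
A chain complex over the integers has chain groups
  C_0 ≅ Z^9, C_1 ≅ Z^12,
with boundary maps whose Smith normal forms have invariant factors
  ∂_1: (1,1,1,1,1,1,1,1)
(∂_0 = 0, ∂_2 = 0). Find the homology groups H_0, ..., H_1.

H_0: b_0 = 9 − 0 − 8 = 1; torsion from ∂_1 factors > 1: none. So H_0 ≅ Z.
H_1: b_1 = 12 − 8 − 0 = 4; torsion from ∂_2 factors > 1: none. So H_1 ≅ Z^4.

H_0 ≅ Z,  H_1 ≅ Z^4.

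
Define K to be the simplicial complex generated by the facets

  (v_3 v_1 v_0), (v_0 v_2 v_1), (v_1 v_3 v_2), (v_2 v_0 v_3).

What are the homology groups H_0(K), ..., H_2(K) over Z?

H_0 = Z,  H_1 = 0,  H_2 = Z.

Order the vertices as v_0 < v_1 < v_2 < v_3. Listing each simplex with vertices in this order, K has dimension 2 with simplices:

  0-simplices (4): [v_0], [v_1], [v_2], [v_3]
  1-simplices (6): [v_0,v_1], [v_0,v_2], [v_0,v_3], [v_1,v_2], [v_1,v_3], [v_2,v_3]
  2-simplices (4): [v_0,v_1,v_2], [v_0,v_1,v_3], [v_0,v_2,v_3], [v_1,v_2,v_3]

Hence C_0 ≅ Z^4, C_1 ≅ Z^6, C_2 ≅ Z^4.

Boundary ∂_1: C_1 → C_0 maps an edge to its endpoints' difference, ∂[p,q] = q − p.
The 4×6 boundary matrix has rank 3 and Smith normal form diag(1,1,1).

The boundary map ∂_2: C_2 → C_1 sends each 2-simplex [p,q,r] to [q,r] − [p,r] + [p,q]. For instance
  ∂[v_0,v_1,v_2] = [v_1,v_2] − [v_0,v_2] + [v_0,v_1],
  ∂[v_0,v_2,v_3] = [v_2,v_3] − [v_0,v_3] + [v_0,v_2].
This gives a 6×4 integer matrix of rank 3; reducing to Smith normal form yields diagonal entries (1,1,1).

Computing H_k = (kernel of ∂_k) / (image of ∂_{k+1}):

  H_0: rank C_0 − rank ∂_1 = 4 − 3 = 1, and the invariant factors of ∂_1 are all 1, so H_0 ≅ Z.
  H_1: rank ker ∂_1 − rank ∂_2 = (6 − 3) − 3 = 0, and the invariant factors of ∂_2 are all 1, so H_1 ≅ 0.
  H_2: rank ker ∂_2 − rank ∂_3 = (4 − 3) − 0 = 1, and there is no ∂_3, so H_2 ≅ Z.

(K is a triangulation of the 2-sphere S^2.)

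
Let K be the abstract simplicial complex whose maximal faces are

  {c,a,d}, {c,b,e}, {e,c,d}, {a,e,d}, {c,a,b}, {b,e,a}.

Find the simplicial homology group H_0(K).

H_0 ≅ Z.

Take the total order a < b < c < d < e on the vertex set. Then K (dimension 2) consists of the simplices:

  0-simplices (5): a, b, c, d, e
  1-simplices (9): ab, ac, ad, ae, bc, be, cd, ce, de
  2-simplices (6): abc, abe, acd, ade, bce, cde

giving chain groups C_0 ≅ Z^5, C_1 ≅ Z^9, C_2 ≅ Z^6.

∂_1: C_1 → C_0 maps an edge to its endpoints' difference, ∂[p,q] = q − p.
This gives a 5×9 integer matrix of rank 4; reducing to Smith normal form yields diagonal entries (1,1,1,1).

∂_2: C_2 → C_1 maps a triangle to the signed sum of its edges. For instance
  ∂abe = be − ae + ab,
  ∂ade = de − ae + ad.
The resulting 9×6 matrix has rank 5, and its Smith normal form has invariant factors (1,1,1,1,1).

Reading off H_k = ker ∂_k / im ∂_{k+1}:

  H_0: rank C_0 − rank ∂_1 = 5 − 4 = 1, and the invariant factors of ∂_1 are all 1, so H_0 ≅ Z.

(K is a triangulation of the 2-sphere S^2.)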